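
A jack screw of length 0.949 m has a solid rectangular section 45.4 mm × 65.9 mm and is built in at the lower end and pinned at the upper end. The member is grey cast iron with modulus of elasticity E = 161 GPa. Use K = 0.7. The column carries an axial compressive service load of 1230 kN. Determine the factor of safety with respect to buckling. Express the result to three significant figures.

Buckling occurs about the weak axis: I_min = h·b³/12 with b = 45.4 mm (the shorter side).
I_min = 65.9×45.4³/12 = 5.139×10^5 mm⁴
I = 5.139×10^5 mm⁴ = 5.139×10^-7 m⁴
Effective length L_e = K·L = 0.7 × 0.949 = 0.6643 m
P_cr = π²EI / L_e² = π² × 161×10⁹ × 5.139×10^-7 / 0.6643² = 1.850×10^6 N
Factor of safety n = P_cr / P = 1850.4 / 1230 = 1.50

n ≈ 1.50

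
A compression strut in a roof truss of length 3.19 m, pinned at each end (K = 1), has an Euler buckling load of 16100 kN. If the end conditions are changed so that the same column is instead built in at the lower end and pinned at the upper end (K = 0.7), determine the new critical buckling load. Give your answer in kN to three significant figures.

P_cr ≈ 32900 kN

P_cr ∝ 1/K², so P_cr,new = P_cr,old × (K_old/K_new)² = 16100 × (1/0.7)²
= 16100 × 2.041 = 32900 kN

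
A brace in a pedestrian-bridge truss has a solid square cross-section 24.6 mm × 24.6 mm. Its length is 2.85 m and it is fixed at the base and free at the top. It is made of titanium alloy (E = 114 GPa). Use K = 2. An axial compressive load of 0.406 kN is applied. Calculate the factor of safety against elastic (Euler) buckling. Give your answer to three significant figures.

I = a⁴/12 = 24.6⁴/12 = 3.052×10^4 mm⁴
I = 3.052×10^4 mm⁴ = 3.052×10^-8 m⁴
Effective length L_e = K·L = 2 × 2.85 = 5.700 m
P_cr = π²EI / L_e² = π² × 114×10⁹ × 3.052×10^-8 / 5.700² = 1.057×10^3 N
Factor of safety n = P_cr / P = 1.0569 / 0.406 = 2.60

n ≈ 2.60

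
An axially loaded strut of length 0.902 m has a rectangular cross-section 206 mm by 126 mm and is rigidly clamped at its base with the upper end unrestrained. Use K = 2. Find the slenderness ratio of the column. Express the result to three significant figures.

Buckling occurs about the weak axis: I_min = h·b³/12 with b = 126 mm (the shorter side).
I_min = 206×126³/12 = 3.434×10^7 mm⁴
A = 2.596×10^4 mm²;  r_min = √(I/A) = √(3.434×10^7/2.596×10^4) = 36.37 mm
L_e = K·L = 2 × 0.902 m = 1.804 m = 1804.0 mm
λ = L_e / r_min = 1804.0 / 36.37 = 49.6

λ ≈ 49.6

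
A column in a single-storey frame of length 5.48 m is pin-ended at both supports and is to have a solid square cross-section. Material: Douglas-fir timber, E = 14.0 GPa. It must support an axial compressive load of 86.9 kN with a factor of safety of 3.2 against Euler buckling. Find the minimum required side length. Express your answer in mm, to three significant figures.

a ≈ 164 mm

Required P_cr = n·P = 3.2 × 86.9 = 278.1 kN
L_e = K·L = 1 × 5.48 = 5.480 m
Required I = P_cr·L_e²/(π²E) = 2.781×10^5 × 5.480² / (π² × 1.40×10^10) = 6.044×10^-5 m⁴
I_req = 6.044×10^7 mm⁴
Solid square: I = a⁴/12  ⇒  a = (12I)^(1/4) = (12×6.044×10^7)^(1/4) = 164 mm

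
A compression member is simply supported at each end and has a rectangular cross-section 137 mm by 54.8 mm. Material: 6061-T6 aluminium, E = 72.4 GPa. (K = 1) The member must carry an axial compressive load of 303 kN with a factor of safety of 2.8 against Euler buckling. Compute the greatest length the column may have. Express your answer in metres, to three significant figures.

Buckling occurs about the weak axis: I_min = h·b³/12 with b = 54.8 mm (the shorter side).
I_min = 137×54.8³/12 = 1.879×10^6 mm⁴
I = 1.879×10^-6 m⁴
Required critical load P_cr = n·P = 2.8 × 303 = 848.4 kN = 8.484×10^5 N
From P_cr = π²EI/(K·L)²:  L = (1/K)·√(π²EI/P_cr) = (1/1)·√(π²×7.24×10^10×1.879×10^-6/8.484×10^5)
L = 1.26 m

L_max ≈ 1.26 m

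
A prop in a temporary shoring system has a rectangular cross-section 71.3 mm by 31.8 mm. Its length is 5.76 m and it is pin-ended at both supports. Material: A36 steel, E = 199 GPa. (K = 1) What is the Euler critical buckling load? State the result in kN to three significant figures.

P_cr ≈ 11.3 kN

Buckling occurs about the weak axis: I_min = h·b³/12 with b = 31.8 mm (the shorter side).
I_min = 71.3×31.8³/12 = 1.911×10^5 mm⁴
I = 1.911×10^5 mm⁴ = 1.911×10^-7 m⁴
Effective length L_e = K·L = 1 × 5.76 = 5.760 m
P_cr = π²EI / L_e² = π² × 199×10⁹ × 1.911×10^-7 / 5.760² = 1.131×10^4 N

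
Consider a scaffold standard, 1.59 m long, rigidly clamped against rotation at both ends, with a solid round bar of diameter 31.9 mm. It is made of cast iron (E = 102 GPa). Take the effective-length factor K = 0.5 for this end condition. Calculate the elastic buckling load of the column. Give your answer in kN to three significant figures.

I = πd⁴/64 = π×31.9⁴/64 = 5.083×10^4 mm⁴
I = 5.083×10^4 mm⁴ = 5.083×10^-8 m⁴
Effective length L_e = K·L = 0.5 × 1.59 = 0.7950 m
P_cr = π²EI / L_e² = π² × 102×10⁹ × 5.083×10^-8 / 0.7950² = 8.097×10^4 N

P_cr ≈ 81.0 kN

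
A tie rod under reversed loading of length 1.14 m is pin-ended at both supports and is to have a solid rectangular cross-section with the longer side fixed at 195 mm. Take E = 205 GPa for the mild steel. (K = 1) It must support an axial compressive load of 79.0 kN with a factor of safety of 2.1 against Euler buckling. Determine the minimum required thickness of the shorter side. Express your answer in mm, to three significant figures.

b ≈ 18.7 mm

Required P_cr = n·P = 2.1 × 79.0 = 165.9 kN
L_e = K·L = 1 × 1.14 = 1.140 m
Required I = P_cr·L_e²/(π²E) = 1.659×10^5 × 1.140² / (π² × 2.05×10^11) = 1.066×10^-7 m⁴
I_req = 1.066×10^5 mm⁴
Rectangle, weak axis: I_min = h·b³/12 with h = 195 mm fixed  ⇒  b = (12I/h)^(1/3) = 18.7 mm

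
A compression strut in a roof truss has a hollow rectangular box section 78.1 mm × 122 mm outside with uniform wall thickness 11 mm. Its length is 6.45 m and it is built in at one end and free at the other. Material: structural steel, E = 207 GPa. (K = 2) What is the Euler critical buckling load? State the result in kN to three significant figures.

Inner dimensions: h_i = 122 − 2×11 = 100.0 mm, b_i = 78.1 − 2×11 = 56.10 mm
Weak-axis I_min = (h_o·b_o³ − h_i·b_i³)/12 with b_o = 78.1, b_i = 56.10 mm (shorter outer/inner sides).
I_min = (122×78.1³ − 100.0×56.10³)/12 = 3.372×10^6 mm⁴
I = 3.372×10^6 mm⁴ = 3.372×10^-6 m⁴
Effective length L_e = K·L = 2 × 6.45 = 12.90 m
P_cr = π²EI / L_e² = π² × 207×10⁹ × 3.372×10^-6 / 12.90² = 4.140×10^4 N

P_cr ≈ 41.4 kN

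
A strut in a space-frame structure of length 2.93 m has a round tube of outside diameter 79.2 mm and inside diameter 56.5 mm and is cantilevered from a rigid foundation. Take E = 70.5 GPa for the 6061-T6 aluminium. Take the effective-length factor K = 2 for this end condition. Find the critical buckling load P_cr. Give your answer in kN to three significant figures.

d_o = 79.2 mm, d_i = 56.5 mm
I = π(d_o⁴ − d_i⁴)/64 = π(79.2⁴ − 56.50⁴)/64 = 1.431×10^6 mm⁴
I = 1.431×10^6 mm⁴ = 1.431×10^-6 m⁴
Effective length L_e = K·L = 2 × 2.93 = 5.860 m
P_cr = π²EI / L_e² = π² × 70.5×10⁹ × 1.431×10^-6 / 5.860² = 2.900×10^4 N

P_cr ≈ 29.0 kN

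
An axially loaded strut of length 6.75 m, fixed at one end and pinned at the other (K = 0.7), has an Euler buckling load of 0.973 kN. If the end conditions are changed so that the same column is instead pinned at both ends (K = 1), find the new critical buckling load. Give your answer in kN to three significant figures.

P_cr ≈ 0.477 kN

P_cr ∝ 1/K², so P_cr,new = P_cr,old × (K_old/K_new)² = 0.973 × (0.7/1)²
= 0.973 × 0.4900 = 0.477 kN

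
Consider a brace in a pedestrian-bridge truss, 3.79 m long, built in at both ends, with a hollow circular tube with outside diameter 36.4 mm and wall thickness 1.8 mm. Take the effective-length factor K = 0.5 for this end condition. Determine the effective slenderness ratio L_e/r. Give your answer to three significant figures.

Inner diameter d_i = 36.4 − 2×1.8 = 32.80 mm
I = π(d_o⁴ − d_i⁴)/64 = π(36.4⁴ − 32.80⁴)/64 = 2.936×10^4 mm⁴
A = 195.7 mm²;  r_min = √(I/A) = √(2.936×10^4/195.7) = 12.25 mm
L_e = K·L = 0.5 × 3.79 m = 1.895 m = 1895.0 mm
λ = L_e / r_min = 1895.0 / 12.25 = 155

λ ≈ 155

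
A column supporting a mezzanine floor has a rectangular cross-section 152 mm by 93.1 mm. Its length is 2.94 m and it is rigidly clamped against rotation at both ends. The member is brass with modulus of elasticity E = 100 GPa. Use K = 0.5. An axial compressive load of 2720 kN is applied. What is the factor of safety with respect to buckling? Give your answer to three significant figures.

n ≈ 1.72

Buckling occurs about the weak axis: I_min = h·b³/12 with b = 93.1 mm (the shorter side).
I_min = 152×93.1³/12 = 1.022×10^7 mm⁴
I = 1.022×10^7 mm⁴ = 1.022×10^-5 m⁴
Effective length L_e = K·L = 0.5 × 2.94 = 1.470 m
P_cr = π²EI / L_e² = π² × 100×10⁹ × 1.022×10^-5 / 1.470² = 4.668×10^6 N
Factor of safety n = P_cr / P = 4668.5 / 2720 = 1.72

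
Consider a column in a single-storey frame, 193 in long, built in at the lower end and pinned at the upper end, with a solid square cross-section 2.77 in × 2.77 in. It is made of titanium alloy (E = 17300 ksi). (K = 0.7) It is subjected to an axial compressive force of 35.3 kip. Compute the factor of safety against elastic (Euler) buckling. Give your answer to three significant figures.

I = a⁴/12 = 2.77⁴/12 = 4.906 in⁴
Effective length L_e = K·L = 0.7 × 193 = 135.1 in
P_cr = π²EI / L_e² = π² × 17300×10³ × 4.906 / 135.1² = 4.590×10^4 lb
Factor of safety n = P_cr / P = 45.896 / 35.3 = 1.30

n ≈ 1.30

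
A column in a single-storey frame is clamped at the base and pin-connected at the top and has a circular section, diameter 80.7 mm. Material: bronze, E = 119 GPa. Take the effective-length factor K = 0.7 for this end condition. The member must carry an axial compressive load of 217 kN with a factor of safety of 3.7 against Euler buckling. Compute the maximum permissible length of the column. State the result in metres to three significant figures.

I = πd⁴/64 = π×80.7⁴/64 = 2.082×10^6 mm⁴
I = 2.082×10^-6 m⁴
Required critical load P_cr = n·P = 3.7 × 217 = 802.9 kN = 8.029×10^5 N
From P_cr = π²EI/(K·L)²:  L = (1/K)·√(π²EI/P_cr) = (1/0.7)·√(π²×1.19×10^11×2.082×10^-6/8.029×10^5)
L = 2.49 m

L_max ≈ 2.49 m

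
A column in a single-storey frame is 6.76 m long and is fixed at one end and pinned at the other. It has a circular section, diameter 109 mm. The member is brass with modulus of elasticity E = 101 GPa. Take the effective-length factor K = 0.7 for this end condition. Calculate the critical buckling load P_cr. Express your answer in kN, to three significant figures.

I = πd⁴/64 = π×109⁴/64 = 6.929×10^6 mm⁴
I = 6.929×10^6 mm⁴ = 6.929×10^-6 m⁴
Effective length L_e = K·L = 0.7 × 6.76 = 4.732 m
P_cr = π²EI / L_e² = π² × 101×10⁹ × 6.929×10^-6 / 4.732² = 3.085×10^5 N

P_cr ≈ 308 kN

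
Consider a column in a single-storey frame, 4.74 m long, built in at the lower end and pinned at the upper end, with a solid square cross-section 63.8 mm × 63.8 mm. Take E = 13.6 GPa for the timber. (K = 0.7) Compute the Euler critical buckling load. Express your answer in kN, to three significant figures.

I = a⁴/12 = 63.8⁴/12 = 1.381×10^6 mm⁴
I = 1.381×10^6 mm⁴ = 1.381×10^-6 m⁴
Effective length L_e = K·L = 0.7 × 4.74 = 3.318 m
P_cr = π²EI / L_e² = π² × 13.6×10⁹ × 1.381×10^-6 / 3.318² = 1.683×10^4 N

P_cr ≈ 16.8 kN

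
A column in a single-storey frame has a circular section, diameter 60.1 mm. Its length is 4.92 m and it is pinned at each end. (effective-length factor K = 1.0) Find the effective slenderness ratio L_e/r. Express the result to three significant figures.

λ ≈ 327

For a solid circle r = d/4 = 60.1/4 = 15.02 mm
L_e = K·L = 1 × 4.92 m = 4.920 m = 4920.0 mm
λ = L_e / r_min = 4920.0 / 15.03 = 327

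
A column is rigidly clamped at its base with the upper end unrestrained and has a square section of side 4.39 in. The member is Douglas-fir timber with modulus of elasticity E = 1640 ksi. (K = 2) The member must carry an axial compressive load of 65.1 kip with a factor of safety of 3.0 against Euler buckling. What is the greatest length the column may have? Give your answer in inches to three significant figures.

L_max ≈ 25.3 in

I = a⁴/12 = 4.39⁴/12 = 30.95 in⁴
Required critical load P_cr = n·P = 3.0 × 65.1 = 195.3 kip = 1.953×10^5 lb
From P_cr = π²EI/(K·L)²:  L = (1/K)·√(π²EI/P_cr) = (1/2)·√(π²×1.64×10^6×30.95/1.953×10^5)
L = 25.3 in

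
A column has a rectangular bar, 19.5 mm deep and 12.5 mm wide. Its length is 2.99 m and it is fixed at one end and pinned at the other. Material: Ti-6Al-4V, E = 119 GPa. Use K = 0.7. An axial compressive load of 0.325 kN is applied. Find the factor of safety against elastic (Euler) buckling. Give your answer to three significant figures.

Buckling occurs about the weak axis: I_min = h·b³/12 with b = 12.5 mm (the shorter side).
I_min = 19.5×12.5³/12 = 3.174×10^3 mm⁴
I = 3.174×10^3 mm⁴ = 3.174×10^-9 m⁴
Effective length L_e = K·L = 0.7 × 2.99 = 2.093 m
P_cr = π²EI / L_e² = π² × 119×10⁹ × 3.174×10^-9 / 2.093² = 850.9 N
Factor of safety n = P_cr / P = 0.85093 / 0.325 = 2.62

n ≈ 2.62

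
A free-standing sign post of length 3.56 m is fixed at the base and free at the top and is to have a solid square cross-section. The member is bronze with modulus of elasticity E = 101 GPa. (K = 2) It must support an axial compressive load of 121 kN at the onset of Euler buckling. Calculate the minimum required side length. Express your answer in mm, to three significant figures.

a ≈ 92.7 mm

L_e = K·L = 2 × 3.56 = 7.120 m
Required I = P_cr·L_e²/(π²E) = 1.210×10^5 × 7.120² / (π² × 1.01×10^11) = 6.154×10^-6 m⁴
I_req = 6.154×10^6 mm⁴
Solid square: I = a⁴/12  ⇒  a = (12I)^(1/4) = (12×6.154×10^6)^(1/4) = 92.7 mm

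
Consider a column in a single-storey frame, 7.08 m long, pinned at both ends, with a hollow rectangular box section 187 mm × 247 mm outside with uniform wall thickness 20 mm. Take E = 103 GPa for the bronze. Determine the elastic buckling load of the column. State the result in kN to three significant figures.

Inner dimensions: h_i = 247 − 2×20 = 207.0 mm, b_i = 187 − 2×20 = 147.0 mm
Weak-axis I_min = (h_o·b_o³ − h_i·b_i³)/12 with b_o = 187, b_i = 147.0 mm (shorter outer/inner sides).
I_min = (247×187³ − 207.0×147.0³)/12 = 7.980×10^7 mm⁴
I = 7.980×10^7 mm⁴ = 7.980×10^-5 m⁴
Effective length L_e = K·L = 1 × 7.08 = 7.080 m
P_cr = π²EI / L_e² = π² × 103×10⁹ × 7.980×10^-5 / 7.080² = 1.618×10^6 N

P_cr ≈ 1620 kN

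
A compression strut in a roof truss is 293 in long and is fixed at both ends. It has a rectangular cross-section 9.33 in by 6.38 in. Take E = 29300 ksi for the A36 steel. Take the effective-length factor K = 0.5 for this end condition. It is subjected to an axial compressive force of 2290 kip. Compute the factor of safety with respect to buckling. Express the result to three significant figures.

n ≈ 1.19

Buckling occurs about the weak axis: I_min = h·b³/12 with b = 6.38 in (the shorter side).
I_min = 9.33×6.38³/12 = 201.9 in⁴
Effective length L_e = K·L = 0.5 × 293 = 146.5 in
P_cr = π²EI / L_e² = π² × 29300×10³ × 201.9 / 146.5² = 2.721×10^6 lb
Factor of safety n = P_cr / P = 2720.5 / 2290 = 1.19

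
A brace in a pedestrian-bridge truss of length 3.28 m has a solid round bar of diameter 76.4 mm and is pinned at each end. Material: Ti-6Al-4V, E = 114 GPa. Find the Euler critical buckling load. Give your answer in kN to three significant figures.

P_cr ≈ 175 kN

I = πd⁴/64 = π×76.4⁴/64 = 1.672×10^6 mm⁴
I = 1.672×10^6 mm⁴ = 1.672×10^-6 m⁴
Effective length L_e = K·L = 1 × 3.28 = 3.280 m
P_cr = π²EI / L_e² = π² × 114×10⁹ × 1.672×10^-6 / 3.280² = 1.749×10^5 N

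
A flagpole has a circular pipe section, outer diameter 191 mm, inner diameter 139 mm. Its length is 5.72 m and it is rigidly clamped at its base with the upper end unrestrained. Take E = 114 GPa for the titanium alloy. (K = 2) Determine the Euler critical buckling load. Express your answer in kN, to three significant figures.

d_o = 191 mm, d_i = 139 mm
I = π(d_o⁴ − d_i⁴)/64 = π(191⁴ − 139.0⁴)/64 = 4.700×10^7 mm⁴
I = 4.700×10^7 mm⁴ = 4.700×10^-5 m⁴
Effective length L_e = K·L = 2 × 5.72 = 11.44 m
P_cr = π²EI / L_e² = π² × 114×10⁹ × 4.700×10^-5 / 11.44² = 4.041×10^5 N

P_cr ≈ 404 kN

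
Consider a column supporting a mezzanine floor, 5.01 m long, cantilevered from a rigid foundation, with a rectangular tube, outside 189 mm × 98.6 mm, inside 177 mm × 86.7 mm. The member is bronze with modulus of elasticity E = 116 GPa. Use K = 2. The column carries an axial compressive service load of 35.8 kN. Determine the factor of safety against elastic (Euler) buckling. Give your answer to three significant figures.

Weak-axis I_min = (h_o·b_o³ − h_i·b_i³)/12 with b_o = 98.6, b_i = 86.70 mm (shorter outer/inner sides).
I_min = (189×98.6³ − 177.0×86.70³)/12 = 5.485×10^6 mm⁴
I = 5.485×10^6 mm⁴ = 5.485×10^-6 m⁴
Effective length L_e = K·L = 2 × 5.01 = 10.02 m
P_cr = π²EI / L_e² = π² × 116×10⁹ × 5.485×10^-6 / 10.02² = 6.255×10^4 N
Factor of safety n = P_cr / P = 62.545 / 35.8 = 1.75

n ≈ 1.75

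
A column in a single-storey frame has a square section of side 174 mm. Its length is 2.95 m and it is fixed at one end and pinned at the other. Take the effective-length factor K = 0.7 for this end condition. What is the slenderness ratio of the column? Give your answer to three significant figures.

λ ≈ 41.1

I = a⁴/12 = 174⁴/12 = 7.639×10^7 mm⁴
A = 3.028×10^4 mm²;  r_min = √(I/A) = √(7.639×10^7/3.028×10^4) = 50.23 mm
L_e = K·L = 0.7 × 2.95 m = 2.065 m = 2065.0 mm
λ = L_e / r_min = 2065.0 / 50.23 = 41.1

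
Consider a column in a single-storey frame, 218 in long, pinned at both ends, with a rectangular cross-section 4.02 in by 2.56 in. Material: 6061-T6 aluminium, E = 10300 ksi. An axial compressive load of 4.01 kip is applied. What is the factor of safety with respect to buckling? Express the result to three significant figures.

n ≈ 3.00

Buckling occurs about the weak axis: I_min = h·b³/12 with b = 2.56 in (the shorter side).
I_min = 4.02×2.56³/12 = 5.620 in⁴
Effective length L_e = K·L = 1 × 218 = 218.0 in
P_cr = π²EI / L_e² = π² × 10300×10³ × 5.620 / 218.0² = 1.202×10^4 lb
Factor of safety n = P_cr / P = 12.022 / 4.01 = 3.00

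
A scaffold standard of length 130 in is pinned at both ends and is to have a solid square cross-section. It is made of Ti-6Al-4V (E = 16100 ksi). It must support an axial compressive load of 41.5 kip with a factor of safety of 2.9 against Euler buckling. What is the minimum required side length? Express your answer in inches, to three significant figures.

a ≈ 3.52 in

Required P_cr = n·P = 2.9 × 41.5 = 120.4 kip
L_e = K·L = 1 × 130 = 130.0 in
Required I = P_cr·L_e²/(π²E) = 1.204×10^5 × 130.0² / (π² × 1.61×10^7) = 12.80 in⁴
Solid square: I = a⁴/12  ⇒  a = (12I)^(1/4) = (12×12.80)^(1/4) = 3.52 in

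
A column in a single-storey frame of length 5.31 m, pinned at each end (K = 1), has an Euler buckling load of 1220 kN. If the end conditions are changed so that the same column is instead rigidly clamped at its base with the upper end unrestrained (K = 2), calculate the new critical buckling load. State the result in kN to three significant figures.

P_cr ≈ 305 kN

P_cr ∝ 1/K², so P_cr,new = P_cr,old × (K_old/K_new)² = 1220 × (1/2)²
= 1220 × 0.2500 = 305 kN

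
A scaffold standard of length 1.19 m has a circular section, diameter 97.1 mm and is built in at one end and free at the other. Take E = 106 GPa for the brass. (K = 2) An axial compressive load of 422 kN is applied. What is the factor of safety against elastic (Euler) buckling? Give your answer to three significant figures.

I = πd⁴/64 = π×97.1⁴/64 = 4.364×10^6 mm⁴
I = 4.364×10^6 mm⁴ = 4.364×10^-6 m⁴
Effective length L_e = K·L = 2 × 1.19 = 2.380 m
P_cr = π²EI / L_e² = π² × 106×10⁹ × 4.364×10^-6 / 2.380² = 8.059×10^5 N
Factor of safety n = P_cr / P = 805.93 / 422 = 1.91

n ≈ 1.91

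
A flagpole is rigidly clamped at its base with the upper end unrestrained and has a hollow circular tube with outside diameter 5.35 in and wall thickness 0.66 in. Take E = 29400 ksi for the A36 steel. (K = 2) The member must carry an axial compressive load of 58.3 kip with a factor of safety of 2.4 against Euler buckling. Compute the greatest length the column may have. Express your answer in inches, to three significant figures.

Inner diameter d_i = 5.35 − 2×0.66 = 4.030 in
I = π(d_o⁴ − d_i⁴)/64 = π(5.35⁴ − 4.030⁴)/64 = 27.27 in⁴
Required critical load P_cr = n·P = 2.4 × 58.3 = 139.9 kip = 1.399×10^5 lb
From P_cr = π²EI/(K·L)²:  L = (1/K)·√(π²EI/P_cr) = (1/2)·√(π²×2.94×10^7×27.27/1.399×10^5)
L = 119 in

L_max ≈ 119 in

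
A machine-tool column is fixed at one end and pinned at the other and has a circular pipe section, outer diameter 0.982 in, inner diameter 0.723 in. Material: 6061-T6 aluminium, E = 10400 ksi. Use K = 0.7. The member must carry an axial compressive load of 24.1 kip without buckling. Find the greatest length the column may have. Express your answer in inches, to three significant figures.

L_max ≈ 16.7 in

d_o = 0.982 in, d_i = 0.723 in
I = π(d_o⁴ − d_i⁴)/64 = π(0.982⁴ − 0.7230⁴)/64 = 3.223×10^-2 in⁴
At the buckling limit P_cr = P = 2.410×10^4 lb
From P_cr = π²EI/(K·L)²:  L = (1/K)·√(π²EI/P_cr) = (1/0.7)·√(π²×1.04×10^7×3.223×10^-2/2.410×10^4)
L = 16.7 in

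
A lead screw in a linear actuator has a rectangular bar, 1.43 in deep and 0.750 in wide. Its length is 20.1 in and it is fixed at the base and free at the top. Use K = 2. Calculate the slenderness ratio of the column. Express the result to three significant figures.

λ ≈ 186

For a rectangle r_min = b/√12 = 0.750/√12 = 0.2165 in
L_e = K·L = 2 × 20.1 = 40.20 in
λ = L_e / r_min = 40.200 / 0.2165 = 186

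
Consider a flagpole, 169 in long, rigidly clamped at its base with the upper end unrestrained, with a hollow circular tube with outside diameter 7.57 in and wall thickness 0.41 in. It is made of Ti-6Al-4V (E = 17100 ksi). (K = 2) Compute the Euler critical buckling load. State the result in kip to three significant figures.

Inner diameter d_i = 7.57 − 2×0.41 = 6.750 in
I = π(d_o⁴ − d_i⁴)/64 = π(7.57⁴ − 6.750⁴)/64 = 59.29 in⁴
Effective length L_e = K·L = 2 × 169 = 338.0 in
P_cr = π²EI / L_e² = π² × 17100×10³ × 59.29 / 338.0² = 8.759×10^4 lb

P_cr ≈ 87.6 kip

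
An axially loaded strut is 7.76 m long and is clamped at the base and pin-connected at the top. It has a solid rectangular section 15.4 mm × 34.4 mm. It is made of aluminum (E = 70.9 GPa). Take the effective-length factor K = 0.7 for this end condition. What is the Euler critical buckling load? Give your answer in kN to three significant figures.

Buckling occurs about the weak axis: I_min = h·b³/12 with b = 15.4 mm (the shorter side).
I_min = 34.4×15.4³/12 = 1.047×10^4 mm⁴
I = 1.047×10^4 mm⁴ = 1.047×10^-8 m⁴
Effective length L_e = K·L = 0.7 × 7.76 = 5.432 m
P_cr = π²EI / L_e² = π² × 70.9×10⁹ × 1.047×10^-8 / 5.432² = 248.3 N

P_cr ≈ 0.248 kN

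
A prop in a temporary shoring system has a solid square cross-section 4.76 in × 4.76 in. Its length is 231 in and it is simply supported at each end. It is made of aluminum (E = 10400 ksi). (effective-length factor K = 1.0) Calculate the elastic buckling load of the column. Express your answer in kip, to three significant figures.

I = a⁴/12 = 4.76⁴/12 = 42.78 in⁴
Effective length L_e = K·L = 1 × 231 = 231.0 in
P_cr = π²EI / L_e² = π² × 10400×10³ × 42.78 / 231.0² = 8.229×10^4 lb

P_cr ≈ 82.3 kip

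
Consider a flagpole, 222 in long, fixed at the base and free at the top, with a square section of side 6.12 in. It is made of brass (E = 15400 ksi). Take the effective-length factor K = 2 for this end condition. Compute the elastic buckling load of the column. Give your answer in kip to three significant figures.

I = a⁴/12 = 6.12⁴/12 = 116.9 in⁴
Effective length L_e = K·L = 2 × 222 = 444.0 in
P_cr = π²EI / L_e² = π² × 15400×10³ × 116.9 / 444.0² = 9.013×10^4 lb

P_cr ≈ 90.1 kip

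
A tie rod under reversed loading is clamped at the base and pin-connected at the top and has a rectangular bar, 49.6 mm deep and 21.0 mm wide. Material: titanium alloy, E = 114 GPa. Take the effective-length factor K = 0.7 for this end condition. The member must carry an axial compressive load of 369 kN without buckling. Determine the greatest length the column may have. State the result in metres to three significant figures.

Buckling occurs about the weak axis: I_min = h·b³/12 with b = 21.0 mm (the shorter side).
I_min = 49.6×21.0³/12 = 3.828×10^4 mm⁴
I = 3.828×10^-8 m⁴
At the buckling limit P_cr = P = 3.690×10^5 N
From P_cr = π²EI/(K·L)²:  L = (1/K)·√(π²EI/P_cr) = (1/0.7)·√(π²×1.14×10^11×3.828×10^-8/3.690×10^5)
L = 0.488 m

L_max ≈ 0.488 m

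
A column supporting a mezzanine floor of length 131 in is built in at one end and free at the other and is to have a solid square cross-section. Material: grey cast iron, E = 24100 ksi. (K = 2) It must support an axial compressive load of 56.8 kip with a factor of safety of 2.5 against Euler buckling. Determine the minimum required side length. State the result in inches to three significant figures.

Required P_cr = n·P = 2.5 × 56.8 = 142.0 kip
L_e = K·L = 2 × 131 = 262.0 in
Required I = P_cr·L_e²/(π²E) = 1.420×10^5 × 262.0² / (π² × 2.41×10^7) = 40.98 in⁴
Solid square: I = a⁴/12  ⇒  a = (12I)^(1/4) = (12×40.98)^(1/4) = 4.71 in

a ≈ 4.71 in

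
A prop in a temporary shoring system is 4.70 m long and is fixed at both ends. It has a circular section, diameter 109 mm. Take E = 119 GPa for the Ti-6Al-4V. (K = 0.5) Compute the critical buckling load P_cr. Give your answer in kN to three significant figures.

P_cr ≈ 1470 kN

I = πd⁴/64 = π×109⁴/64 = 6.929×10^6 mm⁴
I = 6.929×10^6 mm⁴ = 6.929×10^-6 m⁴
Effective length L_e = K·L = 0.5 × 4.70 = 2.350 m
P_cr = π²EI / L_e² = π² × 119×10⁹ × 6.929×10^-6 / 2.350² = 1.474×10^6 N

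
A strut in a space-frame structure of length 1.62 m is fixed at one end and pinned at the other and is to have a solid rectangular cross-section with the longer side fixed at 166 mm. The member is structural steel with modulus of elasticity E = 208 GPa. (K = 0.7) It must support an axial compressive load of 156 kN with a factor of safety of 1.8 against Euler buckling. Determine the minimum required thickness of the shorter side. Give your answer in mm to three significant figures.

Required P_cr = n·P = 1.8 × 156 = 280.8 kN
L_e = K·L = 0.7 × 1.62 = 1.134 m
Required I = P_cr·L_e²/(π²E) = 2.808×10^5 × 1.134² / (π² × 2.08×10^11) = 1.759×10^-7 m⁴
I_req = 1.759×10^5 mm⁴
Rectangle, weak axis: I_min = h·b³/12 with h = 166 mm fixed  ⇒  b = (12I/h)^(1/3) = 23.3 mm

b ≈ 23.3 mm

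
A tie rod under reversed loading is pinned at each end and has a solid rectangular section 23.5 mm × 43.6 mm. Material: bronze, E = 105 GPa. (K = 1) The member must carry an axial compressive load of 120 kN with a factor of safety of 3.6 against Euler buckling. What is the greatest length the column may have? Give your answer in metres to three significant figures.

Buckling occurs about the weak axis: I_min = h·b³/12 with b = 23.5 mm (the shorter side).
I_min = 43.6×23.5³/12 = 4.715×10^4 mm⁴
I = 4.715×10^-8 m⁴
Required critical load P_cr = n·P = 3.6 × 120 = 432.0 kN = 4.320×10^5 N
From P_cr = π²EI/(K·L)²:  L = (1/K)·√(π²EI/P_cr) = (1/1)·√(π²×1.05×10^11×4.715×10^-8/4.320×10^5)
L = 0.336 m

L_max ≈ 0.336 m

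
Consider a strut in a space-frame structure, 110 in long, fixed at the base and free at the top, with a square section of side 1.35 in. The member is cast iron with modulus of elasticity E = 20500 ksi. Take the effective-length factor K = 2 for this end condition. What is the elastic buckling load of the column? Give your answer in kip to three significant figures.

I = a⁴/12 = 1.35⁴/12 = 0.2768 in⁴
Effective length L_e = K·L = 2 × 110 = 220.0 in
P_cr = π²EI / L_e² = π² × 20500×10³ × 0.2768 / 220.0² = 1.157×10^3 lb

P_cr ≈ 1.16 kip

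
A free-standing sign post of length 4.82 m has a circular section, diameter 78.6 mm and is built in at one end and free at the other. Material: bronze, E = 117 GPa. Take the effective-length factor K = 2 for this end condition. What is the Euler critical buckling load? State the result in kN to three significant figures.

I = πd⁴/64 = π×78.6⁴/64 = 1.874×10^6 mm⁴
I = 1.874×10^6 mm⁴ = 1.874×10^-6 m⁴
Effective length L_e = K·L = 2 × 4.82 = 9.640 m
P_cr = π²EI / L_e² = π² × 117×10⁹ × 1.874×10^-6 / 9.640² = 2.328×10^4 N

P_cr ≈ 23.3 kN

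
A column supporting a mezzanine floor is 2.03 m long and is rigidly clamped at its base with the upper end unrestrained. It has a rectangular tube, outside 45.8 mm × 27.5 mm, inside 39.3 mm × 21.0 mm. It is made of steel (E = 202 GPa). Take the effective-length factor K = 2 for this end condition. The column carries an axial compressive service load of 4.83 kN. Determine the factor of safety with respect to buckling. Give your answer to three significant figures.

Weak-axis I_min = (h_o·b_o³ − h_i·b_i³)/12 with b_o = 27.5, b_i = 21.00 mm (shorter outer/inner sides).
I_min = (45.8×27.5³ − 39.30×21.00³)/12 = 4.904×10^4 mm⁴
I = 4.904×10^4 mm⁴ = 4.904×10^-8 m⁴
Effective length L_e = K·L = 2 × 2.03 = 4.060 m
P_cr = π²EI / L_e² = π² × 202×10⁹ × 4.904×10^-8 / 4.060² = 5.932×10^3 N
Factor of safety n = P_cr / P = 5.9319 / 4.83 = 1.23

n ≈ 1.23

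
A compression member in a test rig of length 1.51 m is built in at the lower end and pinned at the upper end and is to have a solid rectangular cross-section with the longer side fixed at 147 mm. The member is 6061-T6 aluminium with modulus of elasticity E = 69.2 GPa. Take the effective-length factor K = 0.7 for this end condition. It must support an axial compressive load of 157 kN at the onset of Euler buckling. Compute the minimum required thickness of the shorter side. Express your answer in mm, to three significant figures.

b ≈ 27.6 mm

L_e = K·L = 0.7 × 1.51 = 1.057 m
Required I = P_cr·L_e²/(π²E) = 1.570×10^5 × 1.057² / (π² × 6.92×10^10) = 2.568×10^-7 m⁴
I_req = 2.568×10^5 mm⁴
Rectangle, weak axis: I_min = h·b³/12 with h = 147 mm fixed  ⇒  b = (12I/h)^(1/3) = 27.6 mm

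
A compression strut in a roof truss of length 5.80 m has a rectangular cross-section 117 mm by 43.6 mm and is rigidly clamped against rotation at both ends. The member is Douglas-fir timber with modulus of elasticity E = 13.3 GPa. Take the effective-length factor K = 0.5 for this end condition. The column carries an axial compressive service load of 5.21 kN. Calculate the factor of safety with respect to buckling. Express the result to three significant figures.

Buckling occurs about the weak axis: I_min = h·b³/12 with b = 43.6 mm (the shorter side).
I_min = 117×43.6³/12 = 8.081×10^5 mm⁴
I = 8.081×10^5 mm⁴ = 8.081×10^-7 m⁴
Effective length L_e = K·L = 0.5 × 5.80 = 2.900 m
P_cr = π²EI / L_e² = π² × 13.3×10⁹ × 8.081×10^-7 / 2.900² = 1.261×10^4 N
Factor of safety n = P_cr / P = 12.613 / 5.21 = 2.42

n ≈ 2.42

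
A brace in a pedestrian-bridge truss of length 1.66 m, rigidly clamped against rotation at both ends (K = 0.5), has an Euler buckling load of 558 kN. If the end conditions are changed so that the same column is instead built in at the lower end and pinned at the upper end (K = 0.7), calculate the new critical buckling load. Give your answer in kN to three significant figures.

P_cr ∝ 1/K², so P_cr,new = P_cr,old × (K_old/K_new)² = 558 × (0.5/0.7)²
= 558 × 0.5102 = 285 kN

P_cr ≈ 285 kN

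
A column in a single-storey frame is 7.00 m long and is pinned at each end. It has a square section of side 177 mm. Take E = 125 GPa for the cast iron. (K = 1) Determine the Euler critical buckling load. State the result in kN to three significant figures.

P_cr ≈ 2060 kN

I = a⁴/12 = 177⁴/12 = 8.179×10^7 mm⁴
I = 8.179×10^7 mm⁴ = 8.179×10^-5 m⁴
Effective length L_e = K·L = 1 × 7.00 = 7.000 m
P_cr = π²EI / L_e² = π² × 125×10⁹ × 8.179×10^-5 / 7.000² = 2.059×10^6 N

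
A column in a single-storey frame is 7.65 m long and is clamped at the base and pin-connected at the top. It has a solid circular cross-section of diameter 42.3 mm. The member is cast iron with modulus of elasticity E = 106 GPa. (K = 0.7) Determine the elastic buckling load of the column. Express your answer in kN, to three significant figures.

I = πd⁴/64 = π×42.3⁴/64 = 1.572×10^5 mm⁴
I = 1.572×10^5 mm⁴ = 1.572×10^-7 m⁴
Effective length L_e = K·L = 0.7 × 7.65 = 5.355 m
P_cr = π²EI / L_e² = π² × 106×10⁹ × 1.572×10^-7 / 5.355² = 5.733×10^3 N

P_cr ≈ 5.73 kN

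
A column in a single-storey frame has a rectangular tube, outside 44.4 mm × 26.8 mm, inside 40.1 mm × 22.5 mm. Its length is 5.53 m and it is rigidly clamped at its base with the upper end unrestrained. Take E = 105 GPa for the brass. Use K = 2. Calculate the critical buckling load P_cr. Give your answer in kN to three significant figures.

P_cr ≈ 0.281 kN

Weak-axis I_min = (h_o·b_o³ − h_i·b_i³)/12 with b_o = 26.8, b_i = 22.50 mm (shorter outer/inner sides).
I_min = (44.4×26.8³ − 40.10×22.50³)/12 = 3.316×10^4 mm⁴
I = 3.316×10^4 mm⁴ = 3.316×10^-8 m⁴
Effective length L_e = K·L = 2 × 5.53 = 11.06 m
P_cr = π²EI / L_e² = π² × 105×10⁹ × 3.316×10^-8 / 11.06² = 280.9 N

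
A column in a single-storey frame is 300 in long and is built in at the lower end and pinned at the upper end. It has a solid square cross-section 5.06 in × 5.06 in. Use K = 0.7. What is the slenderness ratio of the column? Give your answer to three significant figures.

For a square r = a/√12 = 5.06/√12 = 1.461 in
L_e = K·L = 0.7 × 300 = 210.0 in
λ = L_e / r_min = 210.00 / 1.461 = 144

λ ≈ 144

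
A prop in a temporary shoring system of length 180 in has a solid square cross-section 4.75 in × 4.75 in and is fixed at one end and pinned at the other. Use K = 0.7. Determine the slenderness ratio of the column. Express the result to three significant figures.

For a square r = a/√12 = 4.75/√12 = 1.371 in
L_e = K·L = 0.7 × 180 = 126.0 in
λ = L_e / r_min = 126.00 / 1.371 = 91.9

λ ≈ 91.9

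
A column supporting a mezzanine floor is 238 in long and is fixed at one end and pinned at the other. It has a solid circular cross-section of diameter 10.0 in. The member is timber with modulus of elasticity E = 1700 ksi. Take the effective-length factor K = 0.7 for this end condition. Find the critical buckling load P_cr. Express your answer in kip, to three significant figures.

P_cr ≈ 297 kip

I = πd⁴/64 = π×10.0⁴/64 = 490.9 in⁴
Effective length L_e = K·L = 0.7 × 238 = 166.6 in
P_cr = π²EI / L_e² = π² × 1700×10³ × 490.9 / 166.6² = 2.967×10^5 lb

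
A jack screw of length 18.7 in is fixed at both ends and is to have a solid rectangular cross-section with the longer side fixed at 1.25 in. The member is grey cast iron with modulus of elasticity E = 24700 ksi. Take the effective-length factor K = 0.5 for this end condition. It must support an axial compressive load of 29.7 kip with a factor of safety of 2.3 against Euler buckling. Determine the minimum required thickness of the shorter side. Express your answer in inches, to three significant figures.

b ≈ 0.617 in

Required P_cr = n·P = 2.3 × 29.7 = 68.31 kip
L_e = K·L = 0.5 × 18.7 = 9.350 in
Required I = P_cr·L_e²/(π²E) = 6.831×10^4 × 9.350² / (π² × 2.47×10^7) = 2.450×10^-2 in⁴
Rectangle, weak axis: I_min = h·b³/12 with h = 1.25 in fixed  ⇒  b = (12I/h)^(1/3) = 0.617 in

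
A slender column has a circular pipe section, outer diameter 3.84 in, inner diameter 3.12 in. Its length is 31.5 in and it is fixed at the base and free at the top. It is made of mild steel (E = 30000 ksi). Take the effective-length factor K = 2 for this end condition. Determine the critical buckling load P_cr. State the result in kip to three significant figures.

d_o = 3.84 in, d_i = 3.12 in
I = π(d_o⁴ − d_i⁴)/64 = π(3.84⁴ − 3.120⁴)/64 = 6.022 in⁴
Effective length L_e = K·L = 2 × 31.5 = 63.00 in
P_cr = π²EI / L_e² = π² × 30000×10³ × 6.022 / 63.00² = 4.492×10^5 lb

P_cr ≈ 449 kip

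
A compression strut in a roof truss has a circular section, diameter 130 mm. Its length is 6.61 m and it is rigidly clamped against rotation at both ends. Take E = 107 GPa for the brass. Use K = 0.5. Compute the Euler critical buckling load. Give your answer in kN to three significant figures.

I = πd⁴/64 = π×130⁴/64 = 1.402×10^7 mm⁴
I = 1.402×10^7 mm⁴ = 1.402×10^-5 m⁴
Effective length L_e = K·L = 0.5 × 6.61 = 3.305 m
P_cr = π²EI / L_e² = π² × 107×10⁹ × 1.402×10^-5 / 3.305² = 1.355×10^6 N

P_cr ≈ 1360 kN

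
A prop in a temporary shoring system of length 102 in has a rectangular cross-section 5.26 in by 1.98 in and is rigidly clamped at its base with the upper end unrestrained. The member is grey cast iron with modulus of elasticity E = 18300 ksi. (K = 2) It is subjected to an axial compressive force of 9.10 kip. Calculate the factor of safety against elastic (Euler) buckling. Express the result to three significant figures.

n ≈ 1.62

Buckling occurs about the weak axis: I_min = h·b³/12 with b = 1.98 in (the shorter side).
I_min = 5.26×1.98³/12 = 3.403 in⁴
Effective length L_e = K·L = 2 × 102 = 204.0 in
P_cr = π²EI / L_e² = π² × 18300×10³ × 3.403 / 204.0² = 1.477×10^4 lb
Factor of safety n = P_cr / P = 14.767 / 9.10 = 1.62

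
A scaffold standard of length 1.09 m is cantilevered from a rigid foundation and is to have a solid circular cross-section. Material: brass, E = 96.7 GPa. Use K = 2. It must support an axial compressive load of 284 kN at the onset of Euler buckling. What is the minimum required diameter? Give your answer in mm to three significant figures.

d ≈ 73.3 mm

L_e = K·L = 2 × 1.09 = 2.180 m
Required I = P_cr·L_e²/(π²E) = 2.840×10^5 × 2.180² / (π² × 9.67×10^10) = 1.414×10^-6 m⁴
I_req = 1.414×10^6 mm⁴
Solid circle: I = πd⁴/64  ⇒  d = (64I/π)^(1/4) = (64×1.414×10^6/π)^(1/4) = 73.3 mm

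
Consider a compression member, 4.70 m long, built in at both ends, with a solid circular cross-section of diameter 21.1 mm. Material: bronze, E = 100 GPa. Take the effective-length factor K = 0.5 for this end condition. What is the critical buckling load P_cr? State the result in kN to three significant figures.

P_cr ≈ 1.74 kN

I = πd⁴/64 = π×21.1⁴/64 = 9.730×10^3 mm⁴
I = 9.730×10^3 mm⁴ = 9.730×10^-9 m⁴
Effective length L_e = K·L = 0.5 × 4.70 = 2.350 m
P_cr = π²EI / L_e² = π² × 100×10⁹ × 9.730×10^-9 / 2.350² = 1.739×10^3 N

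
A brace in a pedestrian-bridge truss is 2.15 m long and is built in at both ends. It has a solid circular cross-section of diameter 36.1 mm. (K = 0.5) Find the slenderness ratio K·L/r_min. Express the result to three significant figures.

For a solid circle r = d/4 = 36.1/4 = 9.025 mm
L_e = K·L = 0.5 × 2.15 m = 1.075 m = 1075.0 mm
λ = L_e / r_min = 1075.0 / 9.025 = 119

λ ≈ 119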